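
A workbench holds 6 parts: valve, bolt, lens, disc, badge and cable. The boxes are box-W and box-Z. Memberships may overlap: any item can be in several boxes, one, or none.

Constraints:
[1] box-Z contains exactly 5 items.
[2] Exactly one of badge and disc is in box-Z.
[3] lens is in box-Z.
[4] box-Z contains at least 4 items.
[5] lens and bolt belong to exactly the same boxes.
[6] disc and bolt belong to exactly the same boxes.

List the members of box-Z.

From (3): lens ∈ box-Z.
(5): bolt matches lens: bolt ∈ box-Z.
(6): disc matches bolt: disc ∈ box-Z.
(2) (exactly one): badge ∉ box-Z.
(1): only 5 candidates remain for box-Z, so all are in.

box-Z = {bolt, cable, disc, lens, valve}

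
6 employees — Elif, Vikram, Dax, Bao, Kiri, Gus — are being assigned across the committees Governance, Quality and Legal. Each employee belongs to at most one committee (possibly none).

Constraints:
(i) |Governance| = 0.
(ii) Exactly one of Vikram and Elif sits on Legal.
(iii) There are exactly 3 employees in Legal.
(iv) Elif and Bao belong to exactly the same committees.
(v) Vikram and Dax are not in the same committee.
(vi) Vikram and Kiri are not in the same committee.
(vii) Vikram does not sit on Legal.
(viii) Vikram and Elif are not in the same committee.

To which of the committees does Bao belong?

From (vii): Vikram ∉ Legal.
(i): Governance already has 0, so the rest are out.
(ii) (exactly one): Elif ∈ Legal.
(iv): Bao matches Elif: Bao ∉ Quality.
(iv): Bao matches Elif: Bao ∈ Legal.

Bao: Legal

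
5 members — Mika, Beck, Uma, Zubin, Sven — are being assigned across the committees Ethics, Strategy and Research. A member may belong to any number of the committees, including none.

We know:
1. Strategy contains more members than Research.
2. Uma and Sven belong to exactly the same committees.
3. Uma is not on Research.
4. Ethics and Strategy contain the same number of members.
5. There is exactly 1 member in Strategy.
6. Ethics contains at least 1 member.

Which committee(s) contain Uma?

Uma: none

From (3): Uma ∉ Research.
(2): Sven matches Uma: Sven ∉ Research.
Suppose Uma ∈ Ethics: no assignment then satisfies all the clues, so Uma ∉ Ethics.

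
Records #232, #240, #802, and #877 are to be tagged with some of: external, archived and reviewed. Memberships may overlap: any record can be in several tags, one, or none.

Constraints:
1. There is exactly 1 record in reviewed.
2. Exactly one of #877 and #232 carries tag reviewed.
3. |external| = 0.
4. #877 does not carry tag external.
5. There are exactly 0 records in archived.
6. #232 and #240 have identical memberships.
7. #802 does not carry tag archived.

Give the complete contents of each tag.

From (4): #877 ∉ external.
From (7): #802 ∉ archived.
(3): external already has 0, so the rest are out.
(5): archived already has 0, so the rest are out.
Suppose #232 ∈ reviewed: no assignment then satisfies all the clues, so #232 ∉ reviewed.

external = {}; archived = {}; reviewed = {#877}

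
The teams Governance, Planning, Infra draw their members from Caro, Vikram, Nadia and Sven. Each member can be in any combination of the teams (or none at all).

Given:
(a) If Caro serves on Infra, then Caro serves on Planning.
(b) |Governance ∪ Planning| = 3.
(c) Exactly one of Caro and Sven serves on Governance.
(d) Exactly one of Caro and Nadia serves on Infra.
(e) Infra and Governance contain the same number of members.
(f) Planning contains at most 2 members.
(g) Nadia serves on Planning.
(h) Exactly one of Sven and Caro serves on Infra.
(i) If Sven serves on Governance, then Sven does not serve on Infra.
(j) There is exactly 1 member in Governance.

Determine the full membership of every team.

Governance = {Sven}; Planning = {Caro, Nadia}; Infra = {Caro}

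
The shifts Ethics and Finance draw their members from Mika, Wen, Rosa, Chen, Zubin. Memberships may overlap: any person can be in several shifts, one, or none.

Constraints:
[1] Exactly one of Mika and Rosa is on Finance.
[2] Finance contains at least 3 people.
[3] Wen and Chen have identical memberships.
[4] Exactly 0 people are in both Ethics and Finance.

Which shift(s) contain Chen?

Chen: Finance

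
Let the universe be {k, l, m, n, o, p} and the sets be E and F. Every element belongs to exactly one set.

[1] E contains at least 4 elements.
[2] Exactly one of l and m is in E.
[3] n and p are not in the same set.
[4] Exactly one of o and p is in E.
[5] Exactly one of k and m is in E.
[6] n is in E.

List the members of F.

F = {m, p}

From (6): n ∈ E.
(3): p ∉ E.
(4) (exactly one): o ∈ E.
Only one set left: p ∈ F.
Suppose k ∈ F: no assignment then satisfies all the clues, so k ∉ F.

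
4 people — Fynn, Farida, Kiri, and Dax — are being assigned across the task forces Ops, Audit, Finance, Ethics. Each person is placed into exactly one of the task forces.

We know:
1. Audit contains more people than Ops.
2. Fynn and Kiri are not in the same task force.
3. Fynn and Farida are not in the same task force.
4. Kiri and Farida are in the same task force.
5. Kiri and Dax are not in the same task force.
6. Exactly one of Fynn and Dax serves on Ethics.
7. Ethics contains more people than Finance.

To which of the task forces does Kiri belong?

Kiri: Audit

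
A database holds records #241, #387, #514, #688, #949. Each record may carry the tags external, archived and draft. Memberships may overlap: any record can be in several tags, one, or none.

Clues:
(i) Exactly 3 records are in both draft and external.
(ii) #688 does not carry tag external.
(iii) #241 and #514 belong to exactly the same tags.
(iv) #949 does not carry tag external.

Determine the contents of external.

external = {#241, #387, #514}

From (ii): #688 ∉ external.
From (iv): #949 ∉ external.
Suppose #241 ∉ external: no assignment then satisfies all the clues, so #241 ∈ external.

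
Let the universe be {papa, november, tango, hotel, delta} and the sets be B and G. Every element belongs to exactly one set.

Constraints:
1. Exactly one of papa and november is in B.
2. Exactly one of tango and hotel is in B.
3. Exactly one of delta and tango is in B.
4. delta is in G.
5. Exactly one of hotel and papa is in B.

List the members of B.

From (4): delta ∈ G.
(3) (exactly one): tango ∈ B.
(2) (exactly one): hotel ∉ B.
(5) (exactly one): papa ∈ B.
Only one set left: hotel ∈ G.
(1) (exactly one): november ∉ B.
Only one set left: november ∈ G.

B = {papa, tango}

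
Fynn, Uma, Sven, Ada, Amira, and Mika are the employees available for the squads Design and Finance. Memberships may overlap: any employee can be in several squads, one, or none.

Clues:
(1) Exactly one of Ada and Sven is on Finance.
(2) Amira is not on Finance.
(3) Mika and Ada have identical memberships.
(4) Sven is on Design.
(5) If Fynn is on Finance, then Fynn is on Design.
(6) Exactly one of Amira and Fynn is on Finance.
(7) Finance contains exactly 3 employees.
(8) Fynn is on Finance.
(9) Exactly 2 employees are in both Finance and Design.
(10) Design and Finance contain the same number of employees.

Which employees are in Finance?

Finance = {Fynn, Sven, Uma}

From (2): Amira ∉ Finance.
From (4): Sven ∈ Design.
From (8): Fynn ∈ Finance.
(5): Fynn ∈ Design.
Suppose Uma ∉ Finance: no assignment then satisfies all the clues, so Uma ∈ Finance.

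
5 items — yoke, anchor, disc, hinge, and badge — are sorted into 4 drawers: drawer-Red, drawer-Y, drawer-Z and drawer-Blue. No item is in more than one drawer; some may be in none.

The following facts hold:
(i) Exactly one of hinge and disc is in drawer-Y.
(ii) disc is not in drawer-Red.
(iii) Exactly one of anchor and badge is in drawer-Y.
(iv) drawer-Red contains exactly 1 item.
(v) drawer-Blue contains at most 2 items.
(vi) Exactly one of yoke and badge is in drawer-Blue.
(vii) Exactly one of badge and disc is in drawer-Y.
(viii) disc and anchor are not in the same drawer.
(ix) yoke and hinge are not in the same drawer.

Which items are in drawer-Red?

drawer-Red = {anchor}

From (ii): disc ∉ drawer-Red.
Suppose yoke ∈ drawer-Red: no assignment then satisfies all the clues, so yoke ∉ drawer-Red.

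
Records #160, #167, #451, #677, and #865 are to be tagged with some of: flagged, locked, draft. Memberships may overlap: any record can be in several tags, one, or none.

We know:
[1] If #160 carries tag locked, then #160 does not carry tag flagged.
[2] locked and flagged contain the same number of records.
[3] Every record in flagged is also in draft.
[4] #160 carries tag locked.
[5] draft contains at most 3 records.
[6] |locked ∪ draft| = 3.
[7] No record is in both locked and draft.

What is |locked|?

From (4): #160 ∈ locked.
(1): #160 ∉ flagged.
(7) (disjoint): #160 ∉ draft.
Suppose #167 ∈ locked: no assignment then satisfies all the clues, so #167 ∉ locked.

1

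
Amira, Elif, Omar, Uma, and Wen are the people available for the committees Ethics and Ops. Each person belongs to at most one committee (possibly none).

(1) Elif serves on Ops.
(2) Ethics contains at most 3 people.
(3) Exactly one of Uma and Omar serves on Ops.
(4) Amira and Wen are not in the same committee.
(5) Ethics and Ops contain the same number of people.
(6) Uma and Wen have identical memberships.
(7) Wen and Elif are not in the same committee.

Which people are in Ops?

From (1): Elif ∈ Ops.
(7): Wen ∉ Ops.
(6): Uma matches Wen: Uma ∉ Ops.
(3) (exactly one): Omar ∈ Ops.
Suppose Amira ∈ Ops: no assignment then satisfies all the clues, so Amira ∉ Ops.

Ops = {Elif, Omar}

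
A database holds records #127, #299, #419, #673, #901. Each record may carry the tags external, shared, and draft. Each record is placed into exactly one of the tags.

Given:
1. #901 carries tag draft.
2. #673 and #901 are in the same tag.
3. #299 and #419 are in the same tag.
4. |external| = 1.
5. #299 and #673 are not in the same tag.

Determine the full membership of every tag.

external = {#127}; shared = {#299, #419}; draft = {#673, #901}

From (1): #901 ∈ draft.
(2): #673 matches #901: #673 ∉ external.
(2): #673 matches #901: #673 ∉ shared.
(2): #673 matches #901: #673 ∈ draft.
(5): #299 ∉ draft.
(3): #419 matches #299: #419 ∉ draft.
Suppose #127 ∉ external: no assignment then satisfies all the clues, so #127 ∈ external.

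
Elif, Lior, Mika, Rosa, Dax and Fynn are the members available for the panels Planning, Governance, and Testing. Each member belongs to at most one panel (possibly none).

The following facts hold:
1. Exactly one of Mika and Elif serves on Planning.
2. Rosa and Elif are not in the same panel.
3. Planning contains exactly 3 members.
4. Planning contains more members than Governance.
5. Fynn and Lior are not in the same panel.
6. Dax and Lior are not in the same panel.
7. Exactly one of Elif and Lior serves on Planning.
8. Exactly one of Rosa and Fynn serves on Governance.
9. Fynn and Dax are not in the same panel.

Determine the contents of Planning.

Planning = {Lior, Mika, Rosa}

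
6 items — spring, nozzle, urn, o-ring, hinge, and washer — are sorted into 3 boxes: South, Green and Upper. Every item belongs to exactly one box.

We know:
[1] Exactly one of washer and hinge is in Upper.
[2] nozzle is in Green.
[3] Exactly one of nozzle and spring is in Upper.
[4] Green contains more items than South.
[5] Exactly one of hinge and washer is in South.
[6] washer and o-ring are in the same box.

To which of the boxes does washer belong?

From (2): nozzle ∈ Green.
(3) (exactly one): spring ∈ Upper.
Suppose washer ∈ South: no assignment then satisfies all the clues, so washer ∉ South.

washer: Upper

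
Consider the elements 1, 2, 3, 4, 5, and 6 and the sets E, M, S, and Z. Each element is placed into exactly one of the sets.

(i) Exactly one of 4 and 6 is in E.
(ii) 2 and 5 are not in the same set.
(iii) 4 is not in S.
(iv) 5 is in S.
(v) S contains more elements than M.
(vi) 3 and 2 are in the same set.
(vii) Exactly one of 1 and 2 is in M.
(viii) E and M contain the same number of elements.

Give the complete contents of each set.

E = {4}; M = {1}; S = {5, 6}; Z = {2, 3}

From (iii): 4 ∉ S.
From (iv): 5 ∈ S.
(ii): 2 ∉ S.
(vi): 3 matches 2: 3 ∉ S.
Suppose 1 ∈ E: no assignment then satisfies all the clues, so 1 ∉ E.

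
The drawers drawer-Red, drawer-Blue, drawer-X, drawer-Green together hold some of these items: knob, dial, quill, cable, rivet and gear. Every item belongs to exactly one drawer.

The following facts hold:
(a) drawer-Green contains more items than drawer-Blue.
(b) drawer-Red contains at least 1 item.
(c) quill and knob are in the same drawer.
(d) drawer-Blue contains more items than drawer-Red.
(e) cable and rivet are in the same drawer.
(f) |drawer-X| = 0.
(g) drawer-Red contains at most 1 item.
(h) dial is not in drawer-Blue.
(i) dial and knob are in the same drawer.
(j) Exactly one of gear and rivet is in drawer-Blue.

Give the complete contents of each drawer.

From (h): dial ∉ drawer-Blue.
(f): drawer-X already has 0, so the rest are out.
(i): knob matches dial: knob ∉ drawer-Blue.
(c): quill matches knob: quill ∉ drawer-Blue.
Suppose knob ∈ drawer-Red: no assignment then satisfies all the clues, so knob ∉ drawer-Red.

drawer-Red = {gear}; drawer-Blue = {cable, rivet}; drawer-X = {}; drawer-Green = {dial, knob, quill}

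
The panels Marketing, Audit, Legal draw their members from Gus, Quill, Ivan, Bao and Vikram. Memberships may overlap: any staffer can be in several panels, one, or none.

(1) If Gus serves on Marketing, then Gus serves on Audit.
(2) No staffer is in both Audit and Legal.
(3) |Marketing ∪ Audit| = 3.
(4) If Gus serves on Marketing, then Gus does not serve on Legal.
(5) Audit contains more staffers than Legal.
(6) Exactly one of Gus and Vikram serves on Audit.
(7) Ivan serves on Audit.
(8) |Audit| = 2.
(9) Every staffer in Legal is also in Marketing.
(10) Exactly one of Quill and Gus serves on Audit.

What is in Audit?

Audit = {Gus, Ivan}

From (7): Ivan ∈ Audit.
(2) (disjoint): Ivan ∉ Legal.
Suppose Gus ∉ Audit: no assignment then satisfies all the clues, so Gus ∈ Audit.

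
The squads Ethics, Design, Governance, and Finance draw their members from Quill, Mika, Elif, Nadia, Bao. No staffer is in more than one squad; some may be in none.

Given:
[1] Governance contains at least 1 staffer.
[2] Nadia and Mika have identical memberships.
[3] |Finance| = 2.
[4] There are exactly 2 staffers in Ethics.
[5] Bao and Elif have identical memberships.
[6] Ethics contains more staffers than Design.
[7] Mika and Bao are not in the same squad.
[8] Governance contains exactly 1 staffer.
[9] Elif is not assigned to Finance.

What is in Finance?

Finance = {Mika, Nadia}

From (9): Elif ∉ Finance.
(5): Bao matches Elif: Bao ∉ Finance.
Suppose Quill ∈ Finance: no assignment then satisfies all the clues, so Quill ∉ Finance.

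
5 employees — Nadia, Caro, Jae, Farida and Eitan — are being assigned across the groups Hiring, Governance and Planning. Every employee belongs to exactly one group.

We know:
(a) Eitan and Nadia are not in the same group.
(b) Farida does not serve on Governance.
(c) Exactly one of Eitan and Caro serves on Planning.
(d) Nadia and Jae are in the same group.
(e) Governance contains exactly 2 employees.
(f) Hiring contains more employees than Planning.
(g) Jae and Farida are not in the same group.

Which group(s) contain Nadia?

Nadia: Governance

From (b): Farida ∉ Governance.
Suppose Nadia ∈ Hiring: no assignment then satisfies all the clues, so Nadia ∉ Hiring.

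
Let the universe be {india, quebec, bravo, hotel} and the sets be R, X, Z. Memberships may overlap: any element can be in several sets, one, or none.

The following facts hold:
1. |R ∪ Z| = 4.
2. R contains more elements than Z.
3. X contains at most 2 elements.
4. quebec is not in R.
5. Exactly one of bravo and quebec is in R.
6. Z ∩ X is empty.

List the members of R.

R = {bravo, hotel, india}

From (4): quebec ∉ R.
(5) (exactly one): bravo ∈ R.
Suppose india ∉ R: no assignment then satisfies all the clues, so india ∈ R.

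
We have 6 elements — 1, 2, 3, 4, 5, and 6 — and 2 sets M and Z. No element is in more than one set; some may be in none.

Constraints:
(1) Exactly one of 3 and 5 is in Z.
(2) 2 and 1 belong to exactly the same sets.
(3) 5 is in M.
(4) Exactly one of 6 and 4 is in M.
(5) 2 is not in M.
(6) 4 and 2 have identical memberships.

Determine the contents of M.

M = {5, 6}

From (3): 5 ∈ M.
From (5): 2 ∉ M.
(1) (exactly one): 3 ∈ Z.
(2): 1 matches 2: 1 ∉ M.
(6): 4 matches 2: 4 ∉ M.
(4) (exactly one): 6 ∈ M.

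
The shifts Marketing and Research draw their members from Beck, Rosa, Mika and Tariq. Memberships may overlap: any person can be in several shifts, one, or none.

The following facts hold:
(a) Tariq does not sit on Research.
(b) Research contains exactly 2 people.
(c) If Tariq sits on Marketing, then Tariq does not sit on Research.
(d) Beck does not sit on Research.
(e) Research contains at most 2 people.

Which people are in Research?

From (a): Tariq ∉ Research.
From (d): Beck ∉ Research.
(b): only 2 candidates remain for Research, so all are in.

Research = {Mika, Rosa}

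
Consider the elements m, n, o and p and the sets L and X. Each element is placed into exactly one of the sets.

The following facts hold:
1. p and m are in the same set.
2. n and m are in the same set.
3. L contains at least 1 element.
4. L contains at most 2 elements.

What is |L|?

1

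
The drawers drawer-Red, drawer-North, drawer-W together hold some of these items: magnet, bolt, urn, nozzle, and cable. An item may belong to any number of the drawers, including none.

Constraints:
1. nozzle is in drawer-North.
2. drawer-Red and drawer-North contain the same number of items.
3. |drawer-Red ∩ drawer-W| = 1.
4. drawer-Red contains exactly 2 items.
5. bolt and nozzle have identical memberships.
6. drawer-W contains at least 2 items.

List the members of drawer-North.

drawer-North = {bolt, nozzle}

From (1): nozzle ∈ drawer-North.
(5): bolt matches nozzle: bolt ∈ drawer-North.
Suppose magnet ∈ drawer-North: no assignment then satisfies all the clues, so magnet ∉ drawer-North.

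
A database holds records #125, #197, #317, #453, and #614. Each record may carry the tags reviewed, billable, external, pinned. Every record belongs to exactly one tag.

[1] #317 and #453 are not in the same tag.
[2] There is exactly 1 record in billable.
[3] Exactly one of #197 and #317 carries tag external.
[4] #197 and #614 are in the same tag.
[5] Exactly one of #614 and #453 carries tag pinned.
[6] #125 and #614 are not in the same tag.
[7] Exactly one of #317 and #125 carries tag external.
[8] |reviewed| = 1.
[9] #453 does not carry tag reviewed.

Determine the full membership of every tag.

From (9): #453 ∉ reviewed.
Suppose #125 ∉ reviewed: no assignment then satisfies all the clues, so #125 ∈ reviewed.

reviewed = {#125}; billable = {#453}; external = {#317}; pinned = {#197, #614}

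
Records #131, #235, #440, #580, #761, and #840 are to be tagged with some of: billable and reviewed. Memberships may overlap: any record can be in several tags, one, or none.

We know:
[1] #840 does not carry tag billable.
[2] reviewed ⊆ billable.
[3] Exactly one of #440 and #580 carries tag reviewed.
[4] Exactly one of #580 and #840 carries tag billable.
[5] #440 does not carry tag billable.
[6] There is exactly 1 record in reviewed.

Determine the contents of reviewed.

From (1): #840 ∉ billable.
From (5): #440 ∉ billable.
(2) contrapositive: #440 ∉ reviewed.
(2) contrapositive: #840 ∉ reviewed.
(3) (exactly one): #580 ∈ reviewed.
(4) (exactly one): #580 ∈ billable.
(6): reviewed already has 1, so the rest are out.

reviewed = {#580}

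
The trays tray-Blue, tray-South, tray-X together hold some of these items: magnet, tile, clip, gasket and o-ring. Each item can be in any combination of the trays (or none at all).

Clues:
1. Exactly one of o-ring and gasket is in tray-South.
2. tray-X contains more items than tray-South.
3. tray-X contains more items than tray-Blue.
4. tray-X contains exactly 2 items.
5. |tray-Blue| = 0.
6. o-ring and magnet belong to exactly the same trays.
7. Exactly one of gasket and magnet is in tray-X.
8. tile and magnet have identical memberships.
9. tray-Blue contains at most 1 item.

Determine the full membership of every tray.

tray-Blue = {}; tray-South = {gasket}; tray-X = {clip, gasket}

(5): tray-Blue already has 0, so the rest are out.
Suppose magnet ∈ tray-South: no assignment then satisfies all the clues, so magnet ∉ tray-South.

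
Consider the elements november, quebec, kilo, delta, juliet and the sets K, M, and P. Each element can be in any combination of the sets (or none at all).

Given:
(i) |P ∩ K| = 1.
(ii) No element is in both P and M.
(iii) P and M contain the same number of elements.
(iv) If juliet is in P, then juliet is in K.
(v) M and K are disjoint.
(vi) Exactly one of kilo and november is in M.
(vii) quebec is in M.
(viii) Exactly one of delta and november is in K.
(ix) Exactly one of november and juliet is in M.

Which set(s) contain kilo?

kilo: P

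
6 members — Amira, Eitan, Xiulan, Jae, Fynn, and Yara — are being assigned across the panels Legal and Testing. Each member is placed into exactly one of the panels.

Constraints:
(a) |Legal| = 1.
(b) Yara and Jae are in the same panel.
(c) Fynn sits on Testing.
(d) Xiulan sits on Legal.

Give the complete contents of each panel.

Legal = {Xiulan}; Testing = {Amira, Eitan, Fynn, Jae, Yara}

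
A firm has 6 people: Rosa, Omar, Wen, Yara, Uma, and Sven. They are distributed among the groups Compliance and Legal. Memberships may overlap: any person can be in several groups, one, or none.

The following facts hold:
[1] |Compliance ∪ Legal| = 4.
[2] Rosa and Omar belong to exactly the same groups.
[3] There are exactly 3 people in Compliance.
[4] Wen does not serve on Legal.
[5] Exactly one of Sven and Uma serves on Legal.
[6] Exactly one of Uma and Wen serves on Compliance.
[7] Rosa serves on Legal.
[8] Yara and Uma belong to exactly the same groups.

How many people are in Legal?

3

From (4): Wen ∉ Legal.
From (7): Rosa ∈ Legal.
(2): Omar matches Rosa: Omar ∈ Legal.
Suppose Rosa ∉ Compliance: no assignment then satisfies all the clues, so Rosa ∈ Compliance.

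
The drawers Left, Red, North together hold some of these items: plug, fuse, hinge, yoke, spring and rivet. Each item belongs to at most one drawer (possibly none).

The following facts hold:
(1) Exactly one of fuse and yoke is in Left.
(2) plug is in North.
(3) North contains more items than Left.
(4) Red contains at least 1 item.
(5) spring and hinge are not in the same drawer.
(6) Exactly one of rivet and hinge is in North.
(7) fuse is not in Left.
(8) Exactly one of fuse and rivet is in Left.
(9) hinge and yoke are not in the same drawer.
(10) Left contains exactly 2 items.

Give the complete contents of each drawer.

Left = {rivet, yoke}; Red = {spring}; North = {fuse, hinge, plug}

From (2): plug ∈ North.
From (7): fuse ∉ Left.
(1) (exactly one): yoke ∈ Left.
(8) (exactly one): rivet ∈ Left.
(9): hinge ∉ Left.
(10): Left already has 2, so the rest are out.
(6) (exactly one): hinge ∈ North.
(5): spring ∉ North.
Suppose fuse ∈ Red: no assignment then satisfies all the clues, so fuse ∉ Red.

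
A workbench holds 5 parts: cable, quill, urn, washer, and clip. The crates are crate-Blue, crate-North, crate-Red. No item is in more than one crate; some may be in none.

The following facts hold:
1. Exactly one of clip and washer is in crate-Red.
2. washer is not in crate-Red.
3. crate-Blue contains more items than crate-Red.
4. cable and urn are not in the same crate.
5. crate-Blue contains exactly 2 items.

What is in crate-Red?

crate-Red = {clip}

From (2): washer ∉ crate-Red.
(1) (exactly one): clip ∈ crate-Red.
Suppose cable ∈ crate-Red: no assignment then satisfies all the clues, so cable ∉ crate-Red.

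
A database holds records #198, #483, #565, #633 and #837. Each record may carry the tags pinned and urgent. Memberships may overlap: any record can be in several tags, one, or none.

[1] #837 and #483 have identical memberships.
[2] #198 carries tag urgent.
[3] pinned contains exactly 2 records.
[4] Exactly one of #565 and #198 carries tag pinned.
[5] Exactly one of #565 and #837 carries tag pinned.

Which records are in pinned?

pinned = {#565, #633}

From (2): #198 ∈ urgent.
Suppose #198 ∈ pinned: no assignment then satisfies all the clues, so #198 ∉ pinned.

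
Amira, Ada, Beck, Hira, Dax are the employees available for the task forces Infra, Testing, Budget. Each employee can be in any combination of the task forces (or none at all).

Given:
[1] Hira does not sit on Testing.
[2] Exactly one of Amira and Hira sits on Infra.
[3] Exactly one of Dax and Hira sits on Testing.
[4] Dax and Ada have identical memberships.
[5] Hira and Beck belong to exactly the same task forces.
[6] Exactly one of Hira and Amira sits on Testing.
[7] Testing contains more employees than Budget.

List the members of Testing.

Testing = {Ada, Amira, Dax}

From (1): Hira ∉ Testing.
(3) (exactly one): Dax ∈ Testing.
(4): Ada matches Dax: Ada ∈ Testing.
(5): Beck matches Hira: Beck ∉ Testing.
(6) (exactly one): Amira ∈ Testing.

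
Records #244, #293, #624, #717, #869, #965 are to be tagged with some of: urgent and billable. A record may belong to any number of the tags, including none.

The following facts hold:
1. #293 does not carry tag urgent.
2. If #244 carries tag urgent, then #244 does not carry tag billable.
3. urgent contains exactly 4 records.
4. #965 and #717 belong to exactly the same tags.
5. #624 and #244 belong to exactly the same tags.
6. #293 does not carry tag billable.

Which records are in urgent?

urgent = {#244, #624, #717, #965}

From (1): #293 ∉ urgent.
From (6): #293 ∉ billable.
Suppose #244 ∉ urgent: no assignment then satisfies all the clues, so #244 ∈ urgent.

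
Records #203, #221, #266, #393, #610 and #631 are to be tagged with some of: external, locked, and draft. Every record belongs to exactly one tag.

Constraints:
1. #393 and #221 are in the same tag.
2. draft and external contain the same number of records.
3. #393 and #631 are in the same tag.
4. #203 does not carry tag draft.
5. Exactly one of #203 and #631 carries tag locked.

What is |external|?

1

From (4): #203 ∉ draft.
Suppose #203 ∉ external: no assignment then satisfies all the clues, so #203 ∈ external.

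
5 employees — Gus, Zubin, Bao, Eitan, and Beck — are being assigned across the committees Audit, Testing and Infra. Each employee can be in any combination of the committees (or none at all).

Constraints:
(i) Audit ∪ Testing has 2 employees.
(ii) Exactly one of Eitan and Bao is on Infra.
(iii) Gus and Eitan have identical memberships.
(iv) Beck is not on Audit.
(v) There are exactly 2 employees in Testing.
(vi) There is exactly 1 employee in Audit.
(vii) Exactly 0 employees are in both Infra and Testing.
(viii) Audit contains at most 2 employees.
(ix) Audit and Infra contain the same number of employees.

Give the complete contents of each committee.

From (iv): Beck ∉ Audit.
Suppose Gus ∈ Audit: no assignment then satisfies all the clues, so Gus ∉ Audit.

Audit = {Zubin}; Testing = {Beck, Zubin}; Infra = {Bao}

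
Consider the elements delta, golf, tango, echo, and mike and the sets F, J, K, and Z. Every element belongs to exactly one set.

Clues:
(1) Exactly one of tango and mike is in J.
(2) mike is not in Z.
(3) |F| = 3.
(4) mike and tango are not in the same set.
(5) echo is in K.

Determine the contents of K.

K = {echo}

From (2): mike ∉ Z.
From (5): echo ∈ K.
Suppose delta ∈ K: no assignment then satisfies all the clues, so delta ∉ K.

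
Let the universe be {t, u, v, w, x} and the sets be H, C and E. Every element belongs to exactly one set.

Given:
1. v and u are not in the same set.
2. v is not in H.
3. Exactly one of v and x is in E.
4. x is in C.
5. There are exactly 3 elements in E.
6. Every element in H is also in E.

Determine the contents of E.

E = {t, v, w}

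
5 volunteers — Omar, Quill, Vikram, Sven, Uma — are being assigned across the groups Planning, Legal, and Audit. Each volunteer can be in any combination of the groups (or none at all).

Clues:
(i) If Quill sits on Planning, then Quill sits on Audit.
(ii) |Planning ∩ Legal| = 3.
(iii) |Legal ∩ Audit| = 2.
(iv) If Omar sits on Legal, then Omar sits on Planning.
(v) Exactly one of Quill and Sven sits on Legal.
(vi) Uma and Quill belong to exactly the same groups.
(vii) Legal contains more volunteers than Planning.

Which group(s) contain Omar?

Omar: Legal, Planning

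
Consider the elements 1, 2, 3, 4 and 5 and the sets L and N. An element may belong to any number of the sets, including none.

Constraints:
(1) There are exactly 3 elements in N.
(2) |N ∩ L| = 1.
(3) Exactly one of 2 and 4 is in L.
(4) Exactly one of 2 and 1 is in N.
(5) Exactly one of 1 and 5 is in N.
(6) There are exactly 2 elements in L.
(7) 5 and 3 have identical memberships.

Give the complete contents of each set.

L = {1, 2}; N = {2, 3, 5}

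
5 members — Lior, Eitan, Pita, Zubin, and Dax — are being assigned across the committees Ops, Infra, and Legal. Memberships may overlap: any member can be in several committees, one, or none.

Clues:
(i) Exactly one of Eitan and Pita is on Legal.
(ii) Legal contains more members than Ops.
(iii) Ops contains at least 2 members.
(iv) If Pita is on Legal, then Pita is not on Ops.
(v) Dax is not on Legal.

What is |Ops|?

2

From (v): Dax ∉ Legal.
Suppose Lior ∉ Legal: no assignment then satisfies all the clues, so Lior ∈ Legal.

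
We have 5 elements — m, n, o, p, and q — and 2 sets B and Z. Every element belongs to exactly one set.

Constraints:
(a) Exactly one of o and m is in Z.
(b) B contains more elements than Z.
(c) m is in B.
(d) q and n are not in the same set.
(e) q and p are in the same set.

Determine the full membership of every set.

B = {m, p, q}; Z = {n, o}

From (c): m ∈ B.
(a) (exactly one): o ∈ Z.
Suppose n ∈ B: no assignment then satisfies all the clues, so n ∉ B.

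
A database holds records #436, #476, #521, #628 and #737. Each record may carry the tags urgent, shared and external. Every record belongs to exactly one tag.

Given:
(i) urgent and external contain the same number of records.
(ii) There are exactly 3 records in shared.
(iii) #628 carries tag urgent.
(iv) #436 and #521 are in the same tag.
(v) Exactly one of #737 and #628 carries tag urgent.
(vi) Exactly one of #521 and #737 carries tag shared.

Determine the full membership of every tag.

urgent = {#628}; shared = {#436, #476, #521}; external = {#737}

From (iii): #628 ∈ urgent.
(v) (exactly one): #737 ∉ urgent.
Suppose #436 ∈ urgent: no assignment then satisfies all the clues, so #436 ∉ urgent.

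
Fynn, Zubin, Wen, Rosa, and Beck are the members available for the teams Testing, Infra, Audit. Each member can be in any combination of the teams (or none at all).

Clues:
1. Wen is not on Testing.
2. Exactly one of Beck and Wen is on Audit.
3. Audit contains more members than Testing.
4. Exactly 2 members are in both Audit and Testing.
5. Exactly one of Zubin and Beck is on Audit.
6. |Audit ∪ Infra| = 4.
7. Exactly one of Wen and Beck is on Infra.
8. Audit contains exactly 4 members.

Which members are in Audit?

Audit = {Fynn, Rosa, Wen, Zubin}

From (1): Wen ∉ Testing.
Suppose Fynn ∉ Audit: no assignment then satisfies all the clues, so Fynn ∈ Audit.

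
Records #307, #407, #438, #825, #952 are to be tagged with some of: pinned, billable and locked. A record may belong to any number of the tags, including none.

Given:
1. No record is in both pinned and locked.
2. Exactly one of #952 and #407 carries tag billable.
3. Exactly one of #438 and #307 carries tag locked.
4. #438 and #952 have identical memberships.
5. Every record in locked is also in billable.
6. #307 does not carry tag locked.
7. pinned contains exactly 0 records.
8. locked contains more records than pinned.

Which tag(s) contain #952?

#952: billable, locked

From (6): #307 ∉ locked.
(3) (exactly one): #438 ∈ locked.
(4): #952 matches #438: #952 ∈ locked.
(5) with #438 ∈ locked: #438 ∈ billable.
(5) with #952 ∈ locked: #952 ∈ billable.
(7): pinned already has 0, so the rest are out.
(2) (exactly one): #407 ∉ billable.
(5) contrapositive: #407 ∉ locked.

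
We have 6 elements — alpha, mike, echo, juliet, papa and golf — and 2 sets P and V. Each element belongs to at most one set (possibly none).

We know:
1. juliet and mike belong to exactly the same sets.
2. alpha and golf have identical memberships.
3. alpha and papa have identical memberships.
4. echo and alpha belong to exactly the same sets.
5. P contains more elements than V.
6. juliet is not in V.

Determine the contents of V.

V = {}

From (6): juliet ∉ V.
(1): mike matches juliet: mike ∉ V.
Suppose alpha ∈ V: no assignment then satisfies all the clues, so alpha ∉ V.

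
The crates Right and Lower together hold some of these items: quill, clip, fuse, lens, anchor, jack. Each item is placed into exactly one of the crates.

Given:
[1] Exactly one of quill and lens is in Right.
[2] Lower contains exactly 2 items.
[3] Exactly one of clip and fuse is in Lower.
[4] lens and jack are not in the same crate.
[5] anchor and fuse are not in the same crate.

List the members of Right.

Right = {anchor, clip, jack, quill}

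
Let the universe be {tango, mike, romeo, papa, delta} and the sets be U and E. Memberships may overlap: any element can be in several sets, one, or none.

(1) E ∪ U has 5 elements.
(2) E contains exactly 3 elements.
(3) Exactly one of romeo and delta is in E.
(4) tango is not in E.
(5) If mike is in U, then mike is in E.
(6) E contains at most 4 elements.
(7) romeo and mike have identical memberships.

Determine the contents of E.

E = {mike, papa, romeo}

From (4): tango ∉ E.
Suppose mike ∉ E: no assignment then satisfies all the clues, so mike ∈ E.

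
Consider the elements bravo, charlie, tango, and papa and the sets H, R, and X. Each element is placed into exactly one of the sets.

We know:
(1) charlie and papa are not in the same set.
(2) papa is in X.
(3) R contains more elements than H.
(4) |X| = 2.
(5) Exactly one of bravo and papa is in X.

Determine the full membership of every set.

H = {}; R = {bravo, charlie}; X = {papa, tango}

From (2): papa ∈ X.
(1): charlie ∉ X.
(5) (exactly one): bravo ∉ X.
(4): only 2 candidates remain for X, so all are in.
Suppose bravo ∈ H: no assignment then satisfies all the clues, so bravo ∉ H.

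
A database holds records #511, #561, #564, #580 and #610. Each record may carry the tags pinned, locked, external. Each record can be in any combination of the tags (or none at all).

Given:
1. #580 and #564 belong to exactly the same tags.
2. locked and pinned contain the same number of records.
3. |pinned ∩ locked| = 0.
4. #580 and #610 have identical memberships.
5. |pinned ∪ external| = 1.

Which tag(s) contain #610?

#610: none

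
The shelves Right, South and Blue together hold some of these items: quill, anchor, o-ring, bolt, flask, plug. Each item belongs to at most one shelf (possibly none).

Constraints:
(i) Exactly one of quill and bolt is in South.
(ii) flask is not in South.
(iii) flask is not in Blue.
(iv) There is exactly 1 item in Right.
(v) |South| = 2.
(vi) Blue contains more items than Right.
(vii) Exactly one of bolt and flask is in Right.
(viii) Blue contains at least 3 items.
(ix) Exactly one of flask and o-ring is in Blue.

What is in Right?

Right = {flask}

From (ii): flask ∉ South.
From (iii): flask ∉ Blue.
(ix) (exactly one): o-ring ∈ Blue.
Suppose quill ∈ Right: no assignment then satisfies all the clues, so quill ∉ Right.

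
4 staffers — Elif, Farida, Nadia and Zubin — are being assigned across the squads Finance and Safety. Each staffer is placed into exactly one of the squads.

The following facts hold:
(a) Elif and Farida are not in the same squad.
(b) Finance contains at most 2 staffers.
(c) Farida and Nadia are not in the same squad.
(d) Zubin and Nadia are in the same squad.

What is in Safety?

Safety = {Elif, Nadia, Zubin}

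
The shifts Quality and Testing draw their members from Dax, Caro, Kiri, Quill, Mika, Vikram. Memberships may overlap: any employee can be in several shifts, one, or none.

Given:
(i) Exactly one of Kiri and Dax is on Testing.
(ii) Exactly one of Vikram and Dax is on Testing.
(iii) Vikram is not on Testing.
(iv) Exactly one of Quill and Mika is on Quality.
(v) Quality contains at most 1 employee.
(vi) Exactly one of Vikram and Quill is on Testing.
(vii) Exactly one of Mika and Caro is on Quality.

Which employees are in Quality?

Quality = {Mika}

From (iii): Vikram ∉ Testing.
(ii) (exactly one): Dax ∈ Testing.
(vi) (exactly one): Quill ∈ Testing.
(i) (exactly one): Kiri ∉ Testing.
Suppose Dax ∈ Quality: no assignment then satisfies all the clues, so Dax ∉ Quality.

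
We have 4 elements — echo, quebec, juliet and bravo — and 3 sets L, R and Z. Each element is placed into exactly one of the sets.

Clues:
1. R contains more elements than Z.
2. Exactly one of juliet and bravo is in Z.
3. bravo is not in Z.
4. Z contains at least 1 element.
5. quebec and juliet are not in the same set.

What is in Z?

From (3): bravo ∉ Z.
(2) (exactly one): juliet ∈ Z.
(5): quebec ∉ Z.
Suppose echo ∈ Z: no assignment then satisfies all the clues, so echo ∉ Z.

Z = {juliet}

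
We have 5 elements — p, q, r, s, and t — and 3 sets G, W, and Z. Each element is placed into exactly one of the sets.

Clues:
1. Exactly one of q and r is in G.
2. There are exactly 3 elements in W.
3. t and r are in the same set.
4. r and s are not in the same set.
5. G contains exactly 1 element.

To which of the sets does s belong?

s: Z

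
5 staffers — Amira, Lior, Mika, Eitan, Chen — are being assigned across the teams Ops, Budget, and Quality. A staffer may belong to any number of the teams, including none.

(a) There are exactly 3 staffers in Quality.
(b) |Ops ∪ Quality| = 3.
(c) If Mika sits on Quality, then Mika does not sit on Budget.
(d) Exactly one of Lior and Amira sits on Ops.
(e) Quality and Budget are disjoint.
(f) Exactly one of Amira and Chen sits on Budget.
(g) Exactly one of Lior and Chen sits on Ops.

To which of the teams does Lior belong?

Lior: Ops, Quality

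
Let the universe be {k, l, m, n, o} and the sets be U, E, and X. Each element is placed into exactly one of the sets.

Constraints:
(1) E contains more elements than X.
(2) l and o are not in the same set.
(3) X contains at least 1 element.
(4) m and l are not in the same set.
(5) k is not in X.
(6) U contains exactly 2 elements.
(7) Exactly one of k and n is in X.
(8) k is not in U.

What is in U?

U = {m, o}

From (5): k ∉ X.
From (8): k ∉ U.
(7) (exactly one): n ∈ X.
Only one set left: k ∈ E.
Suppose l ∈ U: no assignment then satisfies all the clues, so l ∉ U.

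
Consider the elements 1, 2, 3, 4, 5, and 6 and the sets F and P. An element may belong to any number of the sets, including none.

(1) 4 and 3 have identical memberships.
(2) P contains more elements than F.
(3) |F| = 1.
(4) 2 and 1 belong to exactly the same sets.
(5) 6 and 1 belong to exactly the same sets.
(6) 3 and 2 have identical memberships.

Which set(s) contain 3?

3: P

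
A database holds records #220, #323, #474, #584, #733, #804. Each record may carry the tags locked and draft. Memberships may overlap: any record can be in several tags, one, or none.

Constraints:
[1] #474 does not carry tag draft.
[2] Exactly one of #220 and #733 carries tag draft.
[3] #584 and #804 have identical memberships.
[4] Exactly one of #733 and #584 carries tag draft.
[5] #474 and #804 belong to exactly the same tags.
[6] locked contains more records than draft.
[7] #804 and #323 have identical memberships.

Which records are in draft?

From (1): #474 ∉ draft.
(5): #804 matches #474: #804 ∉ draft.
(7): #323 matches #804: #323 ∉ draft.
(3): #584 matches #804: #584 ∉ draft.
(4) (exactly one): #733 ∈ draft.
(2) (exactly one): #220 ∉ draft.

draft = {#733}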